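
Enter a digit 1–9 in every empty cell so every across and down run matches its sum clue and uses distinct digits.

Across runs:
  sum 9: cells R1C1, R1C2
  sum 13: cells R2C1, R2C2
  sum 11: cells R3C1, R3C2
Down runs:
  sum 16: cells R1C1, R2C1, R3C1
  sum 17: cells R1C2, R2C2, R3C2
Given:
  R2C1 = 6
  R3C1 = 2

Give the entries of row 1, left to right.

R1C1 = 16 − 8 = 8 completes the 16 down.
R1C2 = 9 − 8 = 1 completes the 9 across.
R2C2 = 13 − 6 = 7 completes the 13 across.
R3C2 = 11 − 2 = 9 completes the 11 across.

8 1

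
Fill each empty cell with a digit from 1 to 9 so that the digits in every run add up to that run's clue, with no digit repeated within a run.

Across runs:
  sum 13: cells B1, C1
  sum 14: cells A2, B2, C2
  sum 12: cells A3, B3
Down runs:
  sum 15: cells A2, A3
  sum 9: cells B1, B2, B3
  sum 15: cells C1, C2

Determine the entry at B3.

Nothing is forced directly, so branch on B3, whose candidates are 3 or 4 or 5. If B3 = 4: then B1 would have to be in {4,5,6,7,8,9} for the 13 across but in {2,3} for the 9 down — contradiction. If B3 = 5: then B1 would have to be in {4,5,6,7,8,9} for the 13 across but in {1,3} for the 9 down — contradiction. So B3 = 3.
A3 = 12 − 3 = 9 completes the 12 across.
A2 = 15 − 9 = 6 completes the 15 down.
C2 = 7: the only remaining digit allowed by both the 14 across and the 15 down.
C1 = 15 − 7 = 8 completes the 15 down.
B2 = 14 − 13 = 1 completes the 14 across.
B1 = 13 − 8 = 5 completes the 13 across.

3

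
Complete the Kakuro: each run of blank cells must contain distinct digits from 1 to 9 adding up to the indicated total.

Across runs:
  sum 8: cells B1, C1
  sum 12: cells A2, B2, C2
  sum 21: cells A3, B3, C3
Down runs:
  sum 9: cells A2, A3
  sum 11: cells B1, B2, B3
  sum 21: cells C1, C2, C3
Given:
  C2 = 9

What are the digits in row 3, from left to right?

No cell is forced outright now. C1 can only be 5 or 7 (the digits allowed by both its 8 across and its 21 down). If C1 = 7: that forces B1 = 1, B2 = 2, B3 = 8, after which C3 would have to be in {4,6,7,9} for the 21 across but in {5} for the 21 down — contradiction. So C1 = 5.
B1 = 8 − 5 = 3 completes the 8 across.
C3 = 21 − 14 = 7 completes the 21 down.
Given what's placed, B3 must be 6 to fit the 21 across and 11 down.
B2 = 11 − 9 = 2 completes the 11 down.
A3 = 21 − 13 = 8 completes the 21 across.
A2 = 12 − 11 = 1 completes the 12 across.

8 6 7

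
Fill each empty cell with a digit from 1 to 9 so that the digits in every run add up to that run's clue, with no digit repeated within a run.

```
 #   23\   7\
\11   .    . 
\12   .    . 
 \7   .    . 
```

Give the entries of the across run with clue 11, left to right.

9 2

23 in 3 cells must be {6,8,9}; 7 in 3 cells must be {1,2,4}.
The 12 across and the 7 down share only 4, so R2C2 = 4.
The 7 across and the 23 down share only 6, so R3C1 = 6.
R3C2 = 7 − 6 = 1 completes the 7 across.
R1C2 = 7 − 5 = 2 completes the 7 down.
R2C1 = 12 − 4 = 8 completes the 12 across.
R1C1 = 11 − 2 = 9 completes the 11 across.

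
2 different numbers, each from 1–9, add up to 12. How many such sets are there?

2 distinct digits from 1–9 sum between 3 and 17.
Enumerating: {3,9}, {4,8}, {5,7}.

3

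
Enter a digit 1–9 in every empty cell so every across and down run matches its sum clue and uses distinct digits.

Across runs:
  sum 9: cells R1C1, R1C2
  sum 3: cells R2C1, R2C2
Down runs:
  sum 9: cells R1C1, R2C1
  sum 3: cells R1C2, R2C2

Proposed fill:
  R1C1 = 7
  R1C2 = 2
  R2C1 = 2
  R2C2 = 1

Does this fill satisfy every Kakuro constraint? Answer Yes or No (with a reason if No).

Yes

Across: 7+2=9; 2+1=3. Down: 7+2=9; 2+1=3. No digit repeats within any run.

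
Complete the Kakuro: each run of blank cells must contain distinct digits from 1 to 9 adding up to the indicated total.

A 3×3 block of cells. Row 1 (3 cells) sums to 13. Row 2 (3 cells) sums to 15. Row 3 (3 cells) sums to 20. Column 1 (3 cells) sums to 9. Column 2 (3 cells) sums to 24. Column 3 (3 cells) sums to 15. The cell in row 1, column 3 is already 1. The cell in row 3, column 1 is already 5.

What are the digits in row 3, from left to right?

24 in 3 cells must be {7,8,9}.
(1,1) = 3: the only remaining digit allowed by both the 13 across and the 9 down.
(1,2) = 13 − 4 = 9 completes the 13 across.
(2,1) = 9 − 8 = 1 completes the 9 down.
Given what's placed, (2,2) must be 8 to fit the 15 across and 24 down.
(2,3) = 15 − 9 = 6 completes the 15 across.
(3,2) = 24 − 17 = 7 completes the 24 down.
(3,3) = 20 − 12 = 8 completes the 20 across.

5 7 8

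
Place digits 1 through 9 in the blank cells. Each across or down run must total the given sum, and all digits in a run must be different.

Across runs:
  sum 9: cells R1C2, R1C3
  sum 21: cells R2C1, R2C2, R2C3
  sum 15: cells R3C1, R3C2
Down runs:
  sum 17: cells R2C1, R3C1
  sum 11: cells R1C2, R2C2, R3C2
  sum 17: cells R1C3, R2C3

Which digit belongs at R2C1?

17 in 2 cells must be {8,9}.
The 9 across and the 17 down share only 8, so R1C3 = 8.
R2C3 = 17 − 8 = 9 completes the 17 down.
R1C2 = 9 − 8 = 1 completes the 9 across.
R2C1 = 8: the only remaining digit allowed by both the 21 across and the 17 down.
R2C2 = 21 − 17 = 4 completes the 21 across.
R3C1 = 17 − 8 = 9 completes the 17 down.
R3C2 = 15 − 9 = 6 completes the 15 across.

8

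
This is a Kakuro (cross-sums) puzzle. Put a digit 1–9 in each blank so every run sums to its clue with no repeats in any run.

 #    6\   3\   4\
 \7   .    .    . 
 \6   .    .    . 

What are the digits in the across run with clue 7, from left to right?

7 in 3 cells must be {1,2,4}; 6 in 3 cells must be {1,2,3}; 3 in 2 cells must be {1,2}.
The 7 across and the 4 down share only 1, so R1C3 = 1.
R2C3 = 4 − 1 = 3 completes the 4 down.
Given what's placed, R1C2 must be 2 to fit the 7 across and 3 down.
R2C2 = 3 − 2 = 1 completes the 3 down.
R1C1 = 7 − 3 = 4 completes the 7 across.
R2C1 = 6 − 4 = 2 completes the 6 across.

4 2 1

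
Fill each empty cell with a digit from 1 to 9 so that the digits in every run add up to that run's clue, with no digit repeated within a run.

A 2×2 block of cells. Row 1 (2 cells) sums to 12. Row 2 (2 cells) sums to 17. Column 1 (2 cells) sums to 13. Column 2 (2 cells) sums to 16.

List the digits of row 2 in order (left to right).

8 9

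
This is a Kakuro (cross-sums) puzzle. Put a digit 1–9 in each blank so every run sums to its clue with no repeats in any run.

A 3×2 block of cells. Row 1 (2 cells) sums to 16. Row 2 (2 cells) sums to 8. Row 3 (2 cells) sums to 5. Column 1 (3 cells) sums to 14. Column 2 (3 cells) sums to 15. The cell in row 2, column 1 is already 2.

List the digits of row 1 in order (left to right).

16 in 2 cells must be {7,9}.
(2,2) = 8 − 2 = 6 completes the 8 across.
(1,2) = 7: the only remaining digit allowed by both the 16 across and the 15 down.
(3,2) = 15 − 13 = 2 completes the 15 down.
(1,1) = 16 − 7 = 9 completes the 16 across.
(3,1) = 5 − 2 = 3 completes the 5 across.

9, 7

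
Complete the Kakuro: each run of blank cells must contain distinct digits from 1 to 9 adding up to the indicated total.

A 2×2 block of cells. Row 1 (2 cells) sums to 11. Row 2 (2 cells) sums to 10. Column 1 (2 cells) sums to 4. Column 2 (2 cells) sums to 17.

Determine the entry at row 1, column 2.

8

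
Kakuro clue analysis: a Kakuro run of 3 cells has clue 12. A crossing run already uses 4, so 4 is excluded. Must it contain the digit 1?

No

Counterexample: {2,3,7} sums to 12 under that restriction without using 1.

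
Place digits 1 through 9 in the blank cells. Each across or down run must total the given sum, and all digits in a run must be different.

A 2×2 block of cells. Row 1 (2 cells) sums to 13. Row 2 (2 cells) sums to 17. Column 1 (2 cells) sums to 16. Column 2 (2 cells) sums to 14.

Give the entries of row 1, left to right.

7, 6

17 in 2 cells must be {8,9}; 16 in 2 cells must be {7,9}.
The 17 across and the 16 down share only 9, so (2,1) = 9.
(2,2) = 17 − 9 = 8 completes the 17 across.
(1,1) = 16 − 9 = 7 completes the 16 down.
(1,2) = 13 − 7 = 6 completes the 13 across.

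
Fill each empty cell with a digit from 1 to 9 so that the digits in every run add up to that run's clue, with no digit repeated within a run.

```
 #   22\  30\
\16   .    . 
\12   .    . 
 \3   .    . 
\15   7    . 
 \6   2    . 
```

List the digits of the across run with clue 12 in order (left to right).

16 in 2 cells must be {7,9}; 3 in 2 cells must be {1,2}.
Given what's placed, R1C1 must be 9 to fit the 16 across and 22 down.
R1C2 = 16 − 9 = 7 completes the 16 across.
R2C1 = 3: the only remaining digit allowed by both the 12 across and the 22 down.
R2C2 = 12 − 3 = 9 completes the 12 across.

3 9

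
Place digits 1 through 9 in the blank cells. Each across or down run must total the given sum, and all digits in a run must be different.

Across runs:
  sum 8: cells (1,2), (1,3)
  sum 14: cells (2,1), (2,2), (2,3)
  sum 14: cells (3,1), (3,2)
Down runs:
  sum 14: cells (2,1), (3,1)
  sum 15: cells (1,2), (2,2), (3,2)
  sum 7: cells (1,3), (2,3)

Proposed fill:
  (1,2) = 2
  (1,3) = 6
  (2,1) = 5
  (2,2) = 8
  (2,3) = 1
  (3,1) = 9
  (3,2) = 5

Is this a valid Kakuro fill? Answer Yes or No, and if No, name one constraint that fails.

Across: 2+6=8; 5+8+1=14; 9+5=14. Down: 5+9=14; 2+8+5=15; 6+1=7. No digit repeats within any run.

Yes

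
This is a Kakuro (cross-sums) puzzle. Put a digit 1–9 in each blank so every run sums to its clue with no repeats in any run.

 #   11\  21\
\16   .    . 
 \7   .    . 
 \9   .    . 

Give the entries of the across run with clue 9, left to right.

16 in 2 cells must be {7,9}.
The 16 across and the 11 down share only 7, so R1C1 = 7.
R1C2 = 16 − 7 = 9 completes the 16 across.
Nothing is forced directly, so branch on R2C1, whose candidates are 1 or 3. If R2C1 = 1: then R2C2 would have to be in {6} for the 7 across but in {4,5,7,8} for the 21 down — contradiction. So R2C1 = 3.
R2C2 = 7 − 3 = 4 completes the 7 across.
R3C1 = 11 − 10 = 1 completes the 11 down.
R3C2 = 9 − 1 = 8 completes the 9 across.

1 8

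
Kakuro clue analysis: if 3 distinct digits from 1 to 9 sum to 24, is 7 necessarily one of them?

Yes

The only way to make 24 from 3 distinct digits is {7,8,9}, which contains 7.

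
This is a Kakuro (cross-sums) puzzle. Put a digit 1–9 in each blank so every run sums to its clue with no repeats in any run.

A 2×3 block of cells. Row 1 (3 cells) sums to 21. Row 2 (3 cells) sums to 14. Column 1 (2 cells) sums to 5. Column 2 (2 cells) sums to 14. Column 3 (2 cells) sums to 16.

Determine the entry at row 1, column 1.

16 in 2 cells must be {7,9}.
The 21 across and the 5 down share only 4, so (1,1) = 4.
Given what's placed, (1,3) must be 9 to fit the 21 across and 16 down.
(2,1) = 5 − 4 = 1 completes the 5 down.
(2,3) = 16 − 9 = 7 completes the 16 down.
(1,2) = 21 − 13 = 8 completes the 21 across.
(2,2) = 14 − 8 = 6 completes the 14 across.

4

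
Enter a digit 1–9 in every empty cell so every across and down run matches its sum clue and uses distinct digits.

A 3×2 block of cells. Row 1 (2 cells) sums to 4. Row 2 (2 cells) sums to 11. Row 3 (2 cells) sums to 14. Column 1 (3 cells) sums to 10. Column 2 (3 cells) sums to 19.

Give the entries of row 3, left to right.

4 in 2 cells must be {1,3}.
The 4 across and the 19 down share only 3, so (1,2) = 3.
Given what's placed, (3,2) must be 9 to fit the 14 across and 19 down.
(1,1) = 4 − 3 = 1 completes the 4 across.
(2,2) = 19 − 12 = 7 completes the 19 down.
(3,1) = 14 − 9 = 5 completes the 14 across.
(2,1) = 11 − 7 = 4 completes the 11 across.

5, 9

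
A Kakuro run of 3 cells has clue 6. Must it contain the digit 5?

The only way to make 6 from 3 distinct digits is {1,2,3}, which does not contain 5.

No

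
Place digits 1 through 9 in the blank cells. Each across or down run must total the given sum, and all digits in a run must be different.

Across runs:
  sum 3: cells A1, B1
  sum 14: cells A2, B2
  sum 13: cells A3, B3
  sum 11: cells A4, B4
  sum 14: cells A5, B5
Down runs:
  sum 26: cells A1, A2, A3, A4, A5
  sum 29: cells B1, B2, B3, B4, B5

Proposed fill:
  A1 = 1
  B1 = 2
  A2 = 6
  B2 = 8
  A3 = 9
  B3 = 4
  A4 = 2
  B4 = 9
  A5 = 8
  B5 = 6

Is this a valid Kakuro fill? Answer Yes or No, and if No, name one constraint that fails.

Yes

Across: 1+2=3; 6+8=14; 9+4=13; 2+9=11; 8+6=14. Down: 1+6+9+2+8=26; 2+8+4+9+6=29. No digit repeats within any run.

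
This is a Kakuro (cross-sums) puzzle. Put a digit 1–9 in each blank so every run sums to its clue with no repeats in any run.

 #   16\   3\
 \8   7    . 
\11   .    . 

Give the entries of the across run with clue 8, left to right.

7 1

16 in 2 cells must be {7,9}; 3 in 2 cells must be {1,2}.
R1C2 = 8 − 7 = 1 completes the 8 across.
R2C1 = 16 − 7 = 9 completes the 16 down.
R2C2 = 11 − 9 = 2 completes the 11 across.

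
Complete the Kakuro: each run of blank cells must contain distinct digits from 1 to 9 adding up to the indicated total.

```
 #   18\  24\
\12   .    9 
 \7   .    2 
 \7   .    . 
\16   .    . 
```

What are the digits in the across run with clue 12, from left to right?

3 9

16 in 2 cells must be {7,9}.
R1C1 = 12 − 9 = 3 completes the 12 across.
R2C1 = 7 − 2 = 5 completes the 7 across.
Given what's placed, R4C1 must be 9 to fit the 16 across and 18 down.
R4C2 = 16 − 9 = 7 completes the 16 across.
R3C1 = 18 − 17 = 1 completes the 18 down.
R3C2 = 7 − 1 = 6 completes the 7 across.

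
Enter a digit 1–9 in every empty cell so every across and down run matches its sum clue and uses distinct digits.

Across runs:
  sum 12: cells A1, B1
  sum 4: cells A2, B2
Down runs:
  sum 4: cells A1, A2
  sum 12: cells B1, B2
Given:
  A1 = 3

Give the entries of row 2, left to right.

4 in 2 cells must be {1,3}.
B1 = 12 − 3 = 9 completes the 12 across.
A2 = 4 − 3 = 1 completes the 4 down.
B2 = 4 − 1 = 3 completes the 4 across.

1 3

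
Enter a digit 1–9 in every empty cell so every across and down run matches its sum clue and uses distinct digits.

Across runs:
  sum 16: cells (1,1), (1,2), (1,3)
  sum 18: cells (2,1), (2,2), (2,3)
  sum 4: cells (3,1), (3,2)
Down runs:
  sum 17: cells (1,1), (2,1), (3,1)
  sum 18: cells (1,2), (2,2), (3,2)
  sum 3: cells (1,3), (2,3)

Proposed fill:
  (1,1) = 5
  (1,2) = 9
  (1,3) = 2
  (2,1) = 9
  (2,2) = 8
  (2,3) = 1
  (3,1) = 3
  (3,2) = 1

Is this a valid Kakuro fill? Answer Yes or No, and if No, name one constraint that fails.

Yes

Across: 5+9+2=16; 9+8+1=18; 3+1=4. Down: 5+9+3=17; 9+8+1=18; 2+1=3. No digit repeats within any run.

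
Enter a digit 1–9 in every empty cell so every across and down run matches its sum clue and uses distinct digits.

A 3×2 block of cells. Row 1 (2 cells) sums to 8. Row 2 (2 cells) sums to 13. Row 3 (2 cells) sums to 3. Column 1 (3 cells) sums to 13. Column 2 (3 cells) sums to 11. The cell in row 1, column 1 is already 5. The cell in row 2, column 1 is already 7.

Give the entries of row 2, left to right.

7 6

3 in 2 cells must be {1,2}.
(1,2) = 8 − 5 = 3 completes the 8 across.
(2,2) = 13 − 7 = 6 completes the 13 across.
(3,1) = 13 − 12 = 1 completes the 13 down.
(3,2) = 3 − 1 = 2 completes the 3 across.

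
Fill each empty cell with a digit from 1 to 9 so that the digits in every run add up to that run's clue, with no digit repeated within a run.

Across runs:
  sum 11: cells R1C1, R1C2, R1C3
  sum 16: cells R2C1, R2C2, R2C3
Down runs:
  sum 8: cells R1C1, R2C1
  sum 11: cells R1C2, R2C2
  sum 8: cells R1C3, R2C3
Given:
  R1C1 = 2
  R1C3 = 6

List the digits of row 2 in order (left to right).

6 8 2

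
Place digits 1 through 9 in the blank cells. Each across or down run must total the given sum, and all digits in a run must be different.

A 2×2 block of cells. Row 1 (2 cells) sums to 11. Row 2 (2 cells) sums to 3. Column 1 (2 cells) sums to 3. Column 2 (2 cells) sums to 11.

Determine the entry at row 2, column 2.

2

3 in 2 cells must be {1,2}.
The 11 across and the 3 down share only 2, so (1,1) = 2.
(1,2) = 11 − 2 = 9 completes the 11 across.
(2,1) = 3 − 2 = 1 completes the 3 down.
(2,2) = 3 − 1 = 2 completes the 3 across.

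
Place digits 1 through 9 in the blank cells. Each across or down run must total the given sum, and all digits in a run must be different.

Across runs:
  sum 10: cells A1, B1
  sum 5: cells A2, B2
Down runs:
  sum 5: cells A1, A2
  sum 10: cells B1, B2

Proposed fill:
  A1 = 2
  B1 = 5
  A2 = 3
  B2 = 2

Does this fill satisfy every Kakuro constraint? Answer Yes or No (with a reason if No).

No — the down run B1–B2 sums to 7, not 10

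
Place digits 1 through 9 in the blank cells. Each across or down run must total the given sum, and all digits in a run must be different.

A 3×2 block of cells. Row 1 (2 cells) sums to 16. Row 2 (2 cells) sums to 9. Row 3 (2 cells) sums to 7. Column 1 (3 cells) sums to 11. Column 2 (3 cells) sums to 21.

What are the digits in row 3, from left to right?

3 4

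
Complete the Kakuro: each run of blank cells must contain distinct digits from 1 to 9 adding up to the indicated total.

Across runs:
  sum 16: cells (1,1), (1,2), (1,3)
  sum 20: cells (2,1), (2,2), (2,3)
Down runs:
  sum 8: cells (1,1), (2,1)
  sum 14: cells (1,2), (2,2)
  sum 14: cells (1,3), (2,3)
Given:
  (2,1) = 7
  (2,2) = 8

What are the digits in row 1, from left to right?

1, 6, 9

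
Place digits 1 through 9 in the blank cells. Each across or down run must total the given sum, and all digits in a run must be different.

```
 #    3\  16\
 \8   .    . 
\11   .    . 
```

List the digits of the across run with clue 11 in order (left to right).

2, 9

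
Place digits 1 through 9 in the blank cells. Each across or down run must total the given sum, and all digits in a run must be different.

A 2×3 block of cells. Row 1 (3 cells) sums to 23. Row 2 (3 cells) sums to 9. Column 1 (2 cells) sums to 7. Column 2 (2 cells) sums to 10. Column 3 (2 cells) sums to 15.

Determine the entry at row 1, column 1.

23 in 3 cells must be {6,8,9}.
The 23 across and the 7 down share only 6, so (1,1) = 6.
(2,1) = 7 − 6 = 1 completes the 7 down.
Given what's placed, (2,3) must be 6 to fit the 9 across and 15 down.
(1,3) = 15 − 6 = 9 completes the 15 down.
(2,2) = 9 − 7 = 2 completes the 9 across.
(1,2) = 23 − 15 = 8 completes the 23 across.

6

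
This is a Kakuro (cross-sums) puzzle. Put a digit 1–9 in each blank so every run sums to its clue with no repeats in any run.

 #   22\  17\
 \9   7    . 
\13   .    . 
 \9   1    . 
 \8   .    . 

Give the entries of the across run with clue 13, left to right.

9 4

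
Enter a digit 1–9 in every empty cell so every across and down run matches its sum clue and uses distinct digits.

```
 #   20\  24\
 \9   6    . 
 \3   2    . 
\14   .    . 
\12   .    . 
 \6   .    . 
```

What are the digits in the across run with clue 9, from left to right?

6 3

3 in 2 cells must be {1,2}.
R1C2 = 9 − 6 = 3 completes the 9 across.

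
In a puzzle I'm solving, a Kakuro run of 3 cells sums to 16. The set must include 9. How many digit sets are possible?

3

3 distinct digits from 1–9 sum between 6 and 24.
Keeping only sets containing 9.
Enumerating: {1,6,9}, {2,5,9}, {3,4,9}.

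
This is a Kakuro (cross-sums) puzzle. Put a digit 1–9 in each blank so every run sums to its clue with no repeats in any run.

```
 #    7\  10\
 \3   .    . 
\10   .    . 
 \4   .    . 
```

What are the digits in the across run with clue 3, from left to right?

3 in 2 cells must be {1,2}; 4 in 2 cells must be {1,3}; 7 in 3 cells must be {1,2,4}.
The 4 across and the 7 down share only 1, so R3C1 = 1.
R3C2 = 4 − 1 = 3 completes the 4 across.
Given what's placed, R1C1 must be 2 to fit the 3 across and 7 down.
R1C2 = 3 − 2 = 1 completes the 3 across.
R2C1 = 7 − 3 = 4 completes the 7 down.
R2C2 = 10 − 4 = 6 completes the 10 across.

2, 1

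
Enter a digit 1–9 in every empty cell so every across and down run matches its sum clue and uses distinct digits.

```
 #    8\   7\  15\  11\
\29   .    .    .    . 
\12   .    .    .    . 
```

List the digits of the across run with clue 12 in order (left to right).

1 2 6 3

29 in 4 cells must be {5,7,8,9}.
Only 5 fits R1C2 under both its across sum 29 and down sum 7.
R2C2 = 7 − 5 = 2 completes the 7 down.
Given what's placed, R2C3 must be 6 to fit the 12 across and 15 down.
R2C4 = 3: the only remaining digit allowed by both the 12 across and the 11 down.
Given what's placed, R1C1 must be 7 to fit the 29 across and 8 down.
R1C3 = 15 − 6 = 9 completes the 15 down.
R1C4 = 29 − 21 = 8 completes the 29 across.
R2C1 = 12 − 11 = 1 completes the 12 across.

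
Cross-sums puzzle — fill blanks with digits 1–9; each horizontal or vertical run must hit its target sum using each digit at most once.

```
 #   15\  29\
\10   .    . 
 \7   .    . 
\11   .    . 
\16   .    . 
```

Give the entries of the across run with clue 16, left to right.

16 in 2 cells must be {7,9}; 29 in 4 cells must be {5,7,8,9}.
Only 5 fits R2C2 under both its across sum 7 and down sum 29.
R2C1 = 7 − 5 = 2 completes the 7 across.
Nothing is forced directly, so branch on R4C2, whose candidates are 7 or 9. If R4C2 = 9: that forces R4C1 = 7, R1C1 = 1, after which R1C2 would have to be in {9} for the 10 across but in {7,8} for the 29 down — contradiction. So R4C2 = 7.
R4C1 = 16 − 7 = 9 completes the 16 across.

9 7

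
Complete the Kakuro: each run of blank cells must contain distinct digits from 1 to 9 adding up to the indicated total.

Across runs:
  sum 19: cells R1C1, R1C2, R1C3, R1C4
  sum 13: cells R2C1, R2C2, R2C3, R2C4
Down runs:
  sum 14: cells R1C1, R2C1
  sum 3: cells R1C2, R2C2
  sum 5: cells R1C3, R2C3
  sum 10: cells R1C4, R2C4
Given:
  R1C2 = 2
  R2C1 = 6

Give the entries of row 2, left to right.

3 in 2 cells must be {1,2}.
R1C1 = 14 − 6 = 8 completes the 14 down.
R2C2 = 3 − 2 = 1 completes the 3 down.
No cell is forced outright now. R1C3 can only be 3 or 4 (the digits allowed by both its 19 across and its 5 down). If R1C3 = 4: then R1C4 would have to be in {5} for the 19 across but in {1,2,3,4,6,7,8,9} for the 10 down — contradiction. So R1C3 = 3.
R1C4 = 19 − 13 = 6 completes the 19 across.
R2C3 = 5 − 3 = 2 completes the 5 down.
R2C4 = 13 − 9 = 4 completes the 13 across.

6, 1, 2, 4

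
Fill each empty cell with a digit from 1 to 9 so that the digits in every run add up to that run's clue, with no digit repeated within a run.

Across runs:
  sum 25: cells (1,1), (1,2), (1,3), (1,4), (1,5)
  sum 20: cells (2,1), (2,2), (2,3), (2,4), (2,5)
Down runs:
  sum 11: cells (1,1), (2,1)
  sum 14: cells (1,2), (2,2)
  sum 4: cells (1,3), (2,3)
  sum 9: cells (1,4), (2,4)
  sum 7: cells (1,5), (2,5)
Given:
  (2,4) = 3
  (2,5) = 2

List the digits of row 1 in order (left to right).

2, 9, 3, 6, 5

4 in 2 cells must be {1,3}.
(1,4) = 9 − 3 = 6 completes the 9 down.
(1,5) = 7 − 2 = 5 completes the 7 down.
Given what's placed, (2,3) must be 1 to fit the 20 across and 4 down.
(1,3) = 4 − 1 = 3 completes the 4 down.
(1,2) = 9: the only remaining digit allowed by both the 25 across and the 14 down.
(2,2) = 14 − 9 = 5 completes the 14 down.
(1,1) = 25 − 23 = 2 completes the 25 across.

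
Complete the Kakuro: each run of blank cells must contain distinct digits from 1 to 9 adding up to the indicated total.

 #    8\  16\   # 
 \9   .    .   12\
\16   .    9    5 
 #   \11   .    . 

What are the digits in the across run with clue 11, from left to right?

4 7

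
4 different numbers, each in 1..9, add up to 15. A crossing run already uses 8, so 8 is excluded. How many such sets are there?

4 distinct digits from 1–9 sum between 10 and 30.
Dropping sets that contain 8.
Enumerating: {1,2,3,9}, {1,2,5,7}, {1,3,4,7}, {1,3,5,6}, {2,3,4,6}.

5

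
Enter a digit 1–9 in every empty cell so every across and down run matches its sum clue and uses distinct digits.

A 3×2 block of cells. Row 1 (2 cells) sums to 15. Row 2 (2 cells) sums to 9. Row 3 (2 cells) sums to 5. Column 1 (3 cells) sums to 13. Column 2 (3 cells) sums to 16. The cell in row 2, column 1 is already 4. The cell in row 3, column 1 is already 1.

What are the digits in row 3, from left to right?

(1,1) = 13 − 5 = 8 completes the 13 down.
(1,2) = 15 − 8 = 7 completes the 15 across.
(2,2) = 9 − 4 = 5 completes the 9 across.
(3,2) = 5 − 1 = 4 completes the 5 across.

1 4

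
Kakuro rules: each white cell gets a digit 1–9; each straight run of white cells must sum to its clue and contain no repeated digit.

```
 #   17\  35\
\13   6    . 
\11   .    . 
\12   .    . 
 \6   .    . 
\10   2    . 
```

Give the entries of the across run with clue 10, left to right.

35 in 5 cells must be {5,6,7,8,9}.
R1C2 = 13 − 6 = 7 completes the 13 across.
R4C2 = 5: the only remaining digit allowed by both the 6 across and the 35 down.
R5C2 = 10 − 2 = 8 completes the 10 across.

2 8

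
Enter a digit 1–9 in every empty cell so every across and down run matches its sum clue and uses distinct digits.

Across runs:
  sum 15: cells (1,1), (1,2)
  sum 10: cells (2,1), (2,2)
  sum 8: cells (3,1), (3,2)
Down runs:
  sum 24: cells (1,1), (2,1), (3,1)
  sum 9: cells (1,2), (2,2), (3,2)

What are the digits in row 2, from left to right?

24 in 3 cells must be {7,8,9}.
The 15 across and the 9 down share only 6, so (1,2) = 6.
The 8 across and the 24 down share only 7, so (3,1) = 7.
(3,2) = 8 − 7 = 1 completes the 8 across.
(1,1) = 15 − 6 = 9 completes the 15 across.
(2,1) = 24 − 16 = 8 completes the 24 down.
(2,2) = 10 − 8 = 2 completes the 10 across.

8 2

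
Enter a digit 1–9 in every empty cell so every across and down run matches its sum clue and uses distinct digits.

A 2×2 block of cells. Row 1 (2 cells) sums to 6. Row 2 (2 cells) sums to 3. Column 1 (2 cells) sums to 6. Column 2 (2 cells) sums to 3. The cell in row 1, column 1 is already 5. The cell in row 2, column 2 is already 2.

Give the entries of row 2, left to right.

3 in 2 cells must be {1,2}.
(1,2) = 6 − 5 = 1 completes the 6 across.
(2,1) = 3 − 2 = 1 completes the 3 across.

1, 2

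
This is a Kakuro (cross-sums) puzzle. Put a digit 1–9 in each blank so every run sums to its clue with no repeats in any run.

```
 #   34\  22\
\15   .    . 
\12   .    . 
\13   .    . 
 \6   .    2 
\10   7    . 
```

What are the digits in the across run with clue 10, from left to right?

7 3

34 in 5 cells must be {4,6,7,8,9}.
R4C1 = 6 − 2 = 4 completes the 6 across.
R5C2 = 10 − 7 = 3 completes the 10 across.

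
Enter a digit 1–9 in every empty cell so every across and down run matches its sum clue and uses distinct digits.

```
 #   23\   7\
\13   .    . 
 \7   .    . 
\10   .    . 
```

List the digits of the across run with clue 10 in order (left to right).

23 in 3 cells must be {6,8,9}; 7 in 3 cells must be {1,2,4}.
The 13 across and the 7 down share only 4, so R1C2 = 4.
The 7 across and the 23 down share only 6, so R2C1 = 6.
R2C2 = 7 − 6 = 1 completes the 7 across.
R3C2 = 7 − 5 = 2 completes the 7 down.
R1C1 = 13 − 4 = 9 completes the 13 across.
R3C1 = 10 − 2 = 8 completes the 10 across.

8, 2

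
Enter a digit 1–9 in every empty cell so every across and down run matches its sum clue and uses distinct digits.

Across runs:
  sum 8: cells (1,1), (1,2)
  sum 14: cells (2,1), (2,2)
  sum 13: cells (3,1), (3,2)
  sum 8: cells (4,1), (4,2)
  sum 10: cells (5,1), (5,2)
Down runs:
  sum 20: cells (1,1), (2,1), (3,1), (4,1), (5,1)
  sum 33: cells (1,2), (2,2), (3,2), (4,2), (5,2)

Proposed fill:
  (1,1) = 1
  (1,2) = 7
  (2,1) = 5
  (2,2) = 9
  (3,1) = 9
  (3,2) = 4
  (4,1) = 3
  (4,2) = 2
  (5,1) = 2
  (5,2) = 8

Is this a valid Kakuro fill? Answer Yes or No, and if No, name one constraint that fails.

No — the down run (1,2)–(5,2) sums to 30, not 33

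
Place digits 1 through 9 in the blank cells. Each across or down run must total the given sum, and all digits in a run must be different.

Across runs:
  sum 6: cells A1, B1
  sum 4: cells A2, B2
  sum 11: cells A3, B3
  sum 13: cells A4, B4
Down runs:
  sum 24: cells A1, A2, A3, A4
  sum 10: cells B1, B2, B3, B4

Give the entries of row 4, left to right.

9 4

4 in 2 cells must be {1,3}; 10 in 4 cells must be {1,2,3,4}.
Only 4 fits B4 under both its across sum 13 and down sum 10.
A4 = 13 − 4 = 9 completes the 13 across.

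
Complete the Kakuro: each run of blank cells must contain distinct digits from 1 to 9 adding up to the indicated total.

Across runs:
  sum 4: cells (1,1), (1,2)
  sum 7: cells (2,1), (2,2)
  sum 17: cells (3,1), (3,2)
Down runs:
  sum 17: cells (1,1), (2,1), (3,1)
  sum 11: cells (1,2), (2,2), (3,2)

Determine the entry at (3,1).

9

4 in 2 cells must be {1,3}; 17 in 2 cells must be {8,9}.
The 17 across and the 11 down share only 8, so (3,2) = 8.
Given what's placed, (1,2) must be 1 to fit the 4 across and 11 down.
(2,2) = 11 − 9 = 2 completes the 11 down.
(3,1) = 17 − 8 = 9 completes the 17 across.
(1,1) = 4 − 1 = 3 completes the 4 across.
(2,1) = 7 − 2 = 5 completes the 7 across.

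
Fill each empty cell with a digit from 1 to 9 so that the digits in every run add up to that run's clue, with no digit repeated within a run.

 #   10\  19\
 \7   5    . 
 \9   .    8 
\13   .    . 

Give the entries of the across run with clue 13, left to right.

R1C2 = 7 − 5 = 2 completes the 7 across.
R2C1 = 9 − 8 = 1 completes the 9 across.
R3C1 = 10 − 6 = 4 completes the 10 down.
R3C2 = 13 − 4 = 9 completes the 13 across.

4 9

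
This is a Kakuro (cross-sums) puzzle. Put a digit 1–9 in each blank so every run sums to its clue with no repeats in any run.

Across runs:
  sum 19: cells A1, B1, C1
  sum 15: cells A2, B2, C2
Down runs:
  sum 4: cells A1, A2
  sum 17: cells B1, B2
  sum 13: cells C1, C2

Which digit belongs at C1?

7

4 in 2 cells must be {1,3}; 17 in 2 cells must be {8,9}.
The 19 across and the 4 down share only 3, so A1 = 3.
Given what's placed, B1 must be 9 to fit the 19 across and 17 down.
C1 = 19 − 12 = 7 completes the 19 across.
A2 = 4 − 3 = 1 completes the 4 down.
B2 = 17 − 9 = 8 completes the 17 down.
C2 = 15 − 9 = 6 completes the 15 across.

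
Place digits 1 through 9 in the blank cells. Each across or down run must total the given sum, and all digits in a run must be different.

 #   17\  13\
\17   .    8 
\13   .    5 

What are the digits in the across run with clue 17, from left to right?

9 8

17 in 2 cells must be {8,9}.
R1C1 = 17 − 8 = 9 completes the 17 across.
R2C1 = 13 − 5 = 8 completes the 13 across.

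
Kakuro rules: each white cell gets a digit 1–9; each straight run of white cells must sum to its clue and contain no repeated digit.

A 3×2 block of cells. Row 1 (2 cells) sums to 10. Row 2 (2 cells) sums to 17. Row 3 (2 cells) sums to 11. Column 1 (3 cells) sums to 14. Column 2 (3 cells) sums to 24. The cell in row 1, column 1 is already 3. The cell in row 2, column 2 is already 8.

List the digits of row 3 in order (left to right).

17 in 2 cells must be {8,9}; 24 in 3 cells must be {7,8,9}.
(1,2) = 10 − 3 = 7 completes the 10 across.
(2,1) = 17 − 8 = 9 completes the 17 across.
(3,1) = 14 − 12 = 2 completes the 14 down.
(3,2) = 11 − 2 = 9 completes the 11 across.

2 9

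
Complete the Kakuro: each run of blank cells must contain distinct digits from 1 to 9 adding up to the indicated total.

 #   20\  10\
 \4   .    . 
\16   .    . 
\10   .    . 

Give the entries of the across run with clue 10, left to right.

4 in 2 cells must be {1,3}; 16 in 2 cells must be {7,9}.
The 4 across and the 20 down share only 3, so R1C1 = 3.
R1C2 = 4 − 3 = 1 completes the 4 across.
Given what's placed, R2C1 must be 9 to fit the 16 across and 20 down.
R2C2 = 16 − 9 = 7 completes the 16 across.
R3C1 = 20 − 12 = 8 completes the 20 down.
R3C2 = 10 − 8 = 2 completes the 10 across.

8 2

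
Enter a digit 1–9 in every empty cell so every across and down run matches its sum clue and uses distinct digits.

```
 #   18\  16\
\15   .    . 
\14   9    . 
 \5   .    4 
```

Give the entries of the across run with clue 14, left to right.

R2C2 = 14 − 9 = 5 completes the 14 across.
R3C1 = 5 − 4 = 1 completes the 5 across.
R1C1 = 18 − 10 = 8 completes the 18 down.
R1C2 = 15 − 8 = 7 completes the 15 across.

9 5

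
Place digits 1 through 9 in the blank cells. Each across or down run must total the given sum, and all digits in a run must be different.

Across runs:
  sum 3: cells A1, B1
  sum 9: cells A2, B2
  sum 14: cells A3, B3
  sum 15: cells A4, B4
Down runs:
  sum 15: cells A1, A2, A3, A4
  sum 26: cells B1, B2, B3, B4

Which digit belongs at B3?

3 in 2 cells must be {1,2}.
Only 2 fits B1 under both its across sum 3 and down sum 26.
A1 = 3 − 2 = 1 completes the 3 across.
Nothing is forced directly, so branch on B2, whose candidates are 7 or 8. If B2 = 8: then A2 would have to be in {1} for the 9 across but in {2,3,4,5,6,7,8,9} for the 15 down — contradiction. So B2 = 7.
A2 = 9 − 7 = 2 completes the 9 across.
No cell is forced outright now. B3 can only be 8 or 9 (the digits allowed by both its 14 across and its 26 down). If B3 = 8: then A3 would have to be in {6} for the 14 across but in {3,4,5,7,8,9} for the 15 down — contradiction. So B3 = 9.

9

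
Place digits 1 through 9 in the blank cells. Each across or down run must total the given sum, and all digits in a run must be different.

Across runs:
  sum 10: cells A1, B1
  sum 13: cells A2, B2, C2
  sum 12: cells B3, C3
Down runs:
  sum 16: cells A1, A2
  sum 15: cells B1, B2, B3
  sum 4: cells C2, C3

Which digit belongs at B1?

1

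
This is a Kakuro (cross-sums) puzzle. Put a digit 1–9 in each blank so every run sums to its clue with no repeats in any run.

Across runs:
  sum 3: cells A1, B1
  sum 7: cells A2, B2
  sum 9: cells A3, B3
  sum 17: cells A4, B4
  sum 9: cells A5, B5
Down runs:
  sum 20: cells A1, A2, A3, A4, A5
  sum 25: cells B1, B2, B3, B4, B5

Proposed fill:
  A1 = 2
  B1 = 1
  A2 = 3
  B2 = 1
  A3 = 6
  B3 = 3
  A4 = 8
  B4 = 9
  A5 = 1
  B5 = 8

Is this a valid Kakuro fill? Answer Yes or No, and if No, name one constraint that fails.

No — the down run B1–B5 sums to 22, not 25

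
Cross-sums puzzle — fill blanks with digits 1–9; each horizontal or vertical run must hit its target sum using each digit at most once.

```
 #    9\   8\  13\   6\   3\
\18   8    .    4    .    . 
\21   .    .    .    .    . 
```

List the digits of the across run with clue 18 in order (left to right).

3 in 2 cells must be {1,2}.
R2C1 = 9 − 8 = 1 completes the 9 down.
R2C3 = 13 − 4 = 9 completes the 13 down.
Given what's placed, R2C5 must be 2 to fit the 21 across and 3 down.
R1C5 = 3 − 2 = 1 completes the 3 down.
Given what's placed, R1C4 must be 2 to fit the 18 across and 6 down.
R2C4 = 6 − 2 = 4 completes the 6 down.
R1C2 = 18 − 15 = 3 completes the 18 across.

8 3 4 2 1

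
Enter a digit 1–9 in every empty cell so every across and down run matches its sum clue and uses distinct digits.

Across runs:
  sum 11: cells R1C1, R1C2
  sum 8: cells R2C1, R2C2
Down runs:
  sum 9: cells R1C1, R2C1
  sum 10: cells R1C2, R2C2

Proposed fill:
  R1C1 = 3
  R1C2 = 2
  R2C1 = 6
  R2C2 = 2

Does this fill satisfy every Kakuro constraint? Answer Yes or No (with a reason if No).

No — the down run R1C2–R2C2 sums to 4, not 10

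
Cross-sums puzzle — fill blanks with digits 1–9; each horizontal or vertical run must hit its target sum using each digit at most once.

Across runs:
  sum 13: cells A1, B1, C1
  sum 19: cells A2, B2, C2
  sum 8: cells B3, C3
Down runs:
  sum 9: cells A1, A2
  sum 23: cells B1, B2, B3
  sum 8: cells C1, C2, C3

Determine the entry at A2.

23 in 3 cells must be {6,8,9}.
Only 6 fits B3 under both its across sum 8 and down sum 23.
C3 = 8 − 6 = 2 completes the 8 across.
Given what's placed, C2 must be 5 to fit the 19 across and 8 down.
C1 = 8 − 7 = 1 completes the 8 down.
B2 = 8: the only remaining digit allowed by both the 19 across and the 23 down.
B1 = 23 − 14 = 9 completes the 23 down.
A2 = 19 − 13 = 6 completes the 19 across.

6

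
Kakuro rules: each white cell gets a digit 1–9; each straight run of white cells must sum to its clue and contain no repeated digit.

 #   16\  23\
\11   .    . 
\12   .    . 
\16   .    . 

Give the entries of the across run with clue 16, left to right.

16 in 2 cells must be {7,9}; 23 in 3 cells must be {6,8,9}.
The 16 across and the 23 down share only 9, so R3C2 = 9.
Given what's placed, R2C2 must be 8 to fit the 12 across and 23 down.
R3C1 = 16 − 9 = 7 completes the 16 across.
R1C2 = 23 − 17 = 6 completes the 23 down.
R2C1 = 12 − 8 = 4 completes the 12 across.
R1C1 = 11 − 6 = 5 completes the 11 across.

7 9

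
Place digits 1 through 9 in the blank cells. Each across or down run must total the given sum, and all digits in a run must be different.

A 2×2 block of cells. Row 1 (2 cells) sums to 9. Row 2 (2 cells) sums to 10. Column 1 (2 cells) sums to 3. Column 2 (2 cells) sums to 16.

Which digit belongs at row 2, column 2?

3 in 2 cells must be {1,2}; 16 in 2 cells must be {7,9}.
The 9 across and the 16 down share only 7, so (1,2) = 7.
(2,2) = 16 − 7 = 9 completes the 16 down.
(1,1) = 9 − 7 = 2 completes the 9 across.
(2,1) = 10 − 9 = 1 completes the 10 across.

9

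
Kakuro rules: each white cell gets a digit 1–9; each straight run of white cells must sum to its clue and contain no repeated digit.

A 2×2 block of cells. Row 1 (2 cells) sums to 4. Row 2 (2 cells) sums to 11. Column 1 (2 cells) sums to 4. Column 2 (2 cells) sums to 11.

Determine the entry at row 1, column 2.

3

4 in 2 cells must be {1,3}.
The 4 across and the 11 down share only 3, so (1,2) = 3.
The 11 across and the 4 down share only 3, so (2,1) = 3.
(2,2) = 11 − 3 = 8 completes the 11 across.
(1,1) = 4 − 3 = 1 completes the 4 across.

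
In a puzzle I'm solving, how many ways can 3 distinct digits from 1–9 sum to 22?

2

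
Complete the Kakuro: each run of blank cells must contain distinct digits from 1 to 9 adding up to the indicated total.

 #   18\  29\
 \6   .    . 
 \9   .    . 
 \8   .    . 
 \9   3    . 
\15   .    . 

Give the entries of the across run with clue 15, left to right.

7, 8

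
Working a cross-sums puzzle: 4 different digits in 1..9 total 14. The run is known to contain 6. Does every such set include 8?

No

Counterexample: {1,2,5,6} sums to 14 under that restriction without using 8.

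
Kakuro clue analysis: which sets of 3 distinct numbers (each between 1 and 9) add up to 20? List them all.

{3,8,9}; {4,7,9}; {5,6,9}; {5,7,8}

3 distinct digits from 1–9 sum between 6 and 24.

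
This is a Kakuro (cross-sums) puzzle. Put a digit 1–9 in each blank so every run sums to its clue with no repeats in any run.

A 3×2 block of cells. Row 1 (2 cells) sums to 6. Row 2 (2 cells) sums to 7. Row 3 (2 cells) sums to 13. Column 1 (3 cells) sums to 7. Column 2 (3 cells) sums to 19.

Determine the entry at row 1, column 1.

2

7 in 3 cells must be {1,2,4}.
The 13 across and the 7 down share only 4, so (3,1) = 4.
(3,2) = 13 − 4 = 9 completes the 13 across.
Nothing is forced directly, so branch on (1,1), whose candidates are 1 or 2. If (1,1) = 1: then (1,2) would have to be in {5} for the 6 across but in {2,3,4,6,7,8} for the 19 down — contradiction. So (1,1) = 2.
(1,2) = 6 − 2 = 4 completes the 6 across.
(2,1) = 7 − 6 = 1 completes the 7 down.
(2,2) = 7 − 1 = 6 completes the 7 across.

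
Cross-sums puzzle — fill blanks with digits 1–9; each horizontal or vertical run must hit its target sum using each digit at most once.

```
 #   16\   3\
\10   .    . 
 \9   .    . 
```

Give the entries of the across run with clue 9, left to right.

7 2

16 in 2 cells must be {7,9}; 3 in 2 cells must be {1,2}.
The 9 across and the 16 down share only 7, so R2C1 = 7.
R2C2 = 9 − 7 = 2 completes the 9 across.
R1C1 = 16 − 7 = 9 completes the 16 down.
R1C2 = 10 − 9 = 1 completes the 10 across.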